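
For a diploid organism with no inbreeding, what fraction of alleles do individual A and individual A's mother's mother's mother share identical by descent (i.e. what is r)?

Each parent–offspring link contributes a factor of 1/2, and independent paths through distinct common ancestors add.
Three parent–offspring links: r = (1/2)^3 = 1/8.

0.125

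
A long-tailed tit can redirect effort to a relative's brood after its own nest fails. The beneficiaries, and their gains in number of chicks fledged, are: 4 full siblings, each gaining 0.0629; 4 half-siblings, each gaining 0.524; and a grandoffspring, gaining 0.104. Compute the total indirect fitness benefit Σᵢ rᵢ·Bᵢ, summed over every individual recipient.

r to a full sibling = 0.5 (full sibs share both parents — two paths of length 2: r = 2·(1/2)^2 = 1/2).
r to a half-sibling = 0.25 (half-sibs share one parent — one path of length 2: r = (1/2)^2 = 1/4).
r to a grandoffspring = 0.25 (two parent–offspring links: r = (1/2)^2 = 1/4).
Summing one r·B term per recipient: 4·0.5·0.0629 + 4·0.25·0.524 + 1·0.25·0.104 = 0.6758.

0.6758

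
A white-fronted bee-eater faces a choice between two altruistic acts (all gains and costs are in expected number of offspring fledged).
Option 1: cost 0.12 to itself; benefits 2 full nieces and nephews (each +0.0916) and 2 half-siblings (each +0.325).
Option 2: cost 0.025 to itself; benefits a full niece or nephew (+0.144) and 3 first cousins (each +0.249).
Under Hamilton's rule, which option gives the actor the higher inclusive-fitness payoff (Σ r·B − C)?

Option 2

Option 1: r to a full niece or nephew = 0.25.
Option 1: r to a half-sibling = 0.25.
Option 1: Σ r·B − C = (2·0.25·0.0916 + 2·0.25·0.325) − 0.12 = 0.0883.
Option 2: r to a full niece or nephew = 0.25.
Option 2: r to a first cousin = 0.125.
Option 2: Σ r·B − C = (1·0.25·0.144 + 3·0.125·0.249) − 0.025 = 0.104375.
Option 2 has the higher net inclusive-fitness payoff.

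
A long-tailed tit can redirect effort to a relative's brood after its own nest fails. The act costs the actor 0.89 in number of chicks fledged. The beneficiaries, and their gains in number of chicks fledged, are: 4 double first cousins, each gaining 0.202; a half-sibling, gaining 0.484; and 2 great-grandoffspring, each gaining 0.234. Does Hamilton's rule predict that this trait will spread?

No

Hamilton's rule: the trait is favored when the sum of r·B over every recipient exceeds the actor's cost C.
r to a double first cousin = 1/4 (double first cousins share both grandparent pairs — four paths of length 4: r = 4·(1/2)^4 = 1/4).
r to a half-sibling = 0.25 (half-sibs share one parent — one path of length 2: r = (1/2)^2 = 1/4).
r to a great-grandoffspring = 0.125 (three parent–offspring links: r = (1/2)^3 = 1/8).
Summing one r·B term per recipient: 4·0.25·0.202 + 1·0.25·0.484 + 2·0.125·0.234 = 0.3815.
0.3815 < 0.89: the indirect benefit is less than the cost.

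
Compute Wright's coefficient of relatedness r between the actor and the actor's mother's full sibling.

0.25

Each parent–offspring link contributes a factor of 1/2, and independent paths through distinct common ancestors add.
Full aunt/uncle↔niece/nephew: two paths of length 3 through the shared grandparent pair: r = 2·(1/2)^3 = 1/4.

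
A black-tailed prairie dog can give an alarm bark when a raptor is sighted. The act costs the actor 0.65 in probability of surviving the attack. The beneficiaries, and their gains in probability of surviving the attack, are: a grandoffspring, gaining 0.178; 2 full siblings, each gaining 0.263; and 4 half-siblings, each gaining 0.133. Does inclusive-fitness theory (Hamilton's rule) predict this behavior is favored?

No

Hamilton's rule: the trait is favored when the sum of r·B over every recipient exceeds the actor's cost C.
r to a grandoffspring = 1/4 (two parent–offspring links: r = (1/2)^2 = 1/4).
r to a full sibling = 0.5 (full sibs share both parents — two paths of length 2: r = 2·(1/2)^2 = 1/2).
r to a half-sibling = 0.25 (half-sibs share one parent — one path of length 2: r = (1/2)^2 = 1/4).
Summing one r·B term per recipient: 1·0.25·0.178 + 2·0.5·0.263 + 4·0.25·0.133 = 0.4405.
0.4405 < 0.65: the indirect benefit is less than the cost.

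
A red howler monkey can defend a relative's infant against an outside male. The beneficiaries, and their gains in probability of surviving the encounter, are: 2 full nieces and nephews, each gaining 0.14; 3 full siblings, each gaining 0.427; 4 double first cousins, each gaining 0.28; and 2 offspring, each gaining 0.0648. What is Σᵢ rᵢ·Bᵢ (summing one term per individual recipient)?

r to a full niece or nephew = 0.25 (full aunt/uncle↔niece/nephew: two paths of length 3 through the shared grandparent pair: r = 2·(1/2)^3 = 1/4).
r to a full sibling = 0.5 (full sibs share both parents — two paths of length 2: r = 2·(1/2)^2 = 1/2).
r to a double first cousin = 0.25 (double first cousins share both grandparent pairs — four paths of length 4: r = 4·(1/2)^4 = 1/4).
r to an offspring = 1/2 (one parent–offspring link: r = (1/2)^1 = 1/2).
Summing one r·B term per recipient: 2·0.25·0.14 + 3·0.5·0.427 + 4·0.25·0.28 + 2·0.5·0.0648 = 1.0553.

1.0553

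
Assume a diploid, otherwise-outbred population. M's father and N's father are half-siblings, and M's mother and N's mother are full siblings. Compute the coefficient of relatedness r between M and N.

0.1875

With two independent routes of shared ancestry, r is the sum of the two contributions.
M and N are related in two ways: half first cousins through their fathers (r = 1/16) and first cousins through their mothers (r = 1/8).
r = 1/16 + 1/8 = 3/16 = 0.1875.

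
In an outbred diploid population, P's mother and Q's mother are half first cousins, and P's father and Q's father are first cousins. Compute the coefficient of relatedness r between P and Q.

With two independent routes of shared ancestry, r is the sum of the two contributions.
P and Q are related in two ways: half second cousins through their mothers (r = 1/64) and second cousins through their fathers (r = 1/32).
r = 1/64 + 1/32 = 3/64 = 0.046875.

0.046875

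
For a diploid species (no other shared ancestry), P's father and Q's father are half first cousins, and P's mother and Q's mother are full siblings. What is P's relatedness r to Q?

0.140625

Relatedness sums over independent paths through distinct common ancestors.
P and Q are related in two ways: half second cousins through their fathers (r = 1/64) and first cousins through their mothers (r = 1/8).
r = 1/64 + 1/8 = 9/64 = 0.140625.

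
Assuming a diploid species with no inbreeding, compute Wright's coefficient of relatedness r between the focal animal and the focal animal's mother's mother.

Each parent–offspring link contributes a factor of 1/2, and independent paths through distinct common ancestors add.
Two parent–offspring links: r = (1/2)^2 = 1/4.

0.25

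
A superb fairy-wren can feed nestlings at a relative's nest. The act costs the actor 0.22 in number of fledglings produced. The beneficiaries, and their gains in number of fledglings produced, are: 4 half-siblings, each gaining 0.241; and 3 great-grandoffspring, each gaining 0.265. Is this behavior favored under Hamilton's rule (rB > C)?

Hamilton's rule: the trait is favored when the sum of r·B over every recipient exceeds the actor's cost C.
r to a half-sibling = 0.25 (half-sibs share one parent — one path of length 2: r = (1/2)^2 = 1/4).
r to a great-grandoffspring = 1/8 (three parent–offspring links: r = (1/2)^3 = 1/8).
Summing one r·B term per recipient: 4·0.25·0.241 + 3·0.125·0.265 = 0.340375.
0.340375 > 0.22: the indirect benefit exceeds the cost.

Yes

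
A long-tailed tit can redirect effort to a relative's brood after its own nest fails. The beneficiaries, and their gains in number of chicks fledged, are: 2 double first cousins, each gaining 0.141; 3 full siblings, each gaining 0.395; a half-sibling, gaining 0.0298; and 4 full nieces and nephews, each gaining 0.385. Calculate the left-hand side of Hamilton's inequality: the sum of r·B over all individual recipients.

1.05545

r to a double first cousin = 0.25 (double first cousins share both grandparent pairs — four paths of length 4: r = 4·(1/2)^4 = 1/4).
r to a full sibling = 0.5 (full sibs share both parents — two paths of length 2: r = 2·(1/2)^2 = 1/2).
r to a half-sibling = 0.25 (half-sibs share one parent — one path of length 2: r = (1/2)^2 = 1/4).
r to a full niece or nephew = 0.25 (full aunt/uncle↔niece/nephew: two paths of length 3 through the shared grandparent pair: r = 2·(1/2)^3 = 1/4).
Summing one r·B term per recipient: 2·0.25·0.141 + 3·0.5·0.395 + 1·0.25·0.0298 + 4·0.25·0.385 = 1.05545.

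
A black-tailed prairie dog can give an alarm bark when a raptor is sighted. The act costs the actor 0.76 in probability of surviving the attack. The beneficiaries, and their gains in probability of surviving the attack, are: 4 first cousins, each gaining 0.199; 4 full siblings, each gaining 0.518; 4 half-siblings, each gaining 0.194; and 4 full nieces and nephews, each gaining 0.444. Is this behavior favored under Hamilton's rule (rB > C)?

Yes

Hamilton's rule: the trait is favored when the sum of r·B over every recipient exceeds the actor's cost C.
r to a first cousin = 0.125 (first cousins share one grandparent pair — two paths of length 4: r = 2·(1/2)^4 = 1/8).
r to a full sibling = 1/2 (full sibs share both parents — two paths of length 2: r = 2·(1/2)^2 = 1/2).
r to a half-sibling = 1/4 (half-sibs share one parent — one path of length 2: r = (1/2)^2 = 1/4).
r to a full niece or nephew = 0.25 (full aunt/uncle↔niece/nephew: two paths of length 3 through the shared grandparent pair: r = 2·(1/2)^3 = 1/4).
Summing one r·B term per recipient: 4·0.125·0.199 + 4·0.5·0.518 + 4·0.25·0.194 + 4·0.25·0.444 = 1.7735.
1.7735 > 0.76: the indirect benefit exceeds the cost.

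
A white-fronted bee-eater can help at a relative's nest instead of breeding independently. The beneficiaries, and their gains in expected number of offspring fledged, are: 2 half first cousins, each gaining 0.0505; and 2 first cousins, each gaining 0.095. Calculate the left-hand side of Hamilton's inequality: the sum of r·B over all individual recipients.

0.0300625

r to a half first cousin = 0.0625 (half first cousins share one grandparent — one path of length 4: r = (1/2)^4 = 1/16).
r to a first cousin = 1/8 (first cousins share one grandparent pair — two paths of length 4: r = 2·(1/2)^4 = 1/8).
Summing one r·B term per recipient: 2·0.0625·0.0505 + 2·0.125·0.095 = 0.0300625.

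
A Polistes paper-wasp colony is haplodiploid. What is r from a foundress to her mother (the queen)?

0.5

One meiotic link between diploid queen and diploid daughter: r = 1/2.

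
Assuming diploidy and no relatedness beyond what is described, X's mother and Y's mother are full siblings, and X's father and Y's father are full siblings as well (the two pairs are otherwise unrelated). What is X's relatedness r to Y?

0.25

With two independent routes of shared ancestry, r is the sum of the two contributions.
X and Y are related in two ways: first cousins through their mothers (r = 1/8) and first cousins through their fathers (r = 1/8) — i.e. double first cousins.
r = 1/8 + 1/8 = 0.25.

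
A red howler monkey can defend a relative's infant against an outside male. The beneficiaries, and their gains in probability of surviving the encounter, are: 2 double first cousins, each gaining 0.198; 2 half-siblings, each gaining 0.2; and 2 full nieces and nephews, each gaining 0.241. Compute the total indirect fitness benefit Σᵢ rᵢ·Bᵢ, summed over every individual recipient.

0.3195

r to a double first cousin = 1/4 (double first cousins share both grandparent pairs — four paths of length 4: r = 4·(1/2)^4 = 1/4).
r to a half-sibling = 0.25 (half-sibs share one parent — one path of length 2: r = (1/2)^2 = 1/4).
r to a full niece or nephew = 1/4 (full aunt/uncle↔niece/nephew: two paths of length 3 through the shared grandparent pair: r = 2·(1/2)^3 = 1/4).
Summing one r·B term per recipient: 2·0.25·0.198 + 2·0.25·0.2 + 2·0.25·0.241 = 0.3195.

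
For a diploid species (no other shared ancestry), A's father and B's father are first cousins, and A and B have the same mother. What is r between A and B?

0.28125

With two independent routes of shared ancestry, r is the sum of the two contributions.
A and B are related in two ways: second cousins through their fathers (r = 1/32) and half-sibs through their shared mother (r = 1/4).
r = 1/32 + 1/4 = 9/32 = 0.28125.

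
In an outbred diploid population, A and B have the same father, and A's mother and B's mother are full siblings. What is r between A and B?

Independent pedigree routes through distinct common ancestors add.
A and B are related in two ways: half-sibs through their shared father (r = 1/4) and first cousins through their mothers (r = 1/8).
r = 1/4 + 1/8 = 3/8 = 0.375.

0.375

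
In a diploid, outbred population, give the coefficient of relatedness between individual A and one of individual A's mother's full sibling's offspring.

Each parent–offspring link contributes a factor of 1/2, and independent paths through distinct common ancestors add.
First cousins share one grandparent pair — two paths of length 4: r = 2·(1/2)^4 = 1/8.

0.125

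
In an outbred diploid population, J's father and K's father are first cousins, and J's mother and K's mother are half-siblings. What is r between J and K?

0.09375

Relatedness sums over independent paths through distinct common ancestors.
J and K are related in two ways: second cousins through their fathers (r = 1/32) and half first cousins through their mothers (r = 1/16).
r = 1/32 + 1/16 = 3/32 = 0.09375.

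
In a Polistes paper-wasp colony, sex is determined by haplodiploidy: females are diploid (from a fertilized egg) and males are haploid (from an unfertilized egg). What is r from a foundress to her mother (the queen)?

0.5

One meiotic link between diploid queen and diploid daughter: r = 1/2.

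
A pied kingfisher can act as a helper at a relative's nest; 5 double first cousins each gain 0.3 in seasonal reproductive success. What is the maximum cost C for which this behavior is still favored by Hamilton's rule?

r to a double first cousin = 0.25 (double first cousins share both grandparent pairs — four paths of length 4: r = 4·(1/2)^4 = 1/4).
Hamilton's rule: n·r·B > C, so the trait is favored while C < n·r·B = 5·0.25·0.3 = 0.375.

0.375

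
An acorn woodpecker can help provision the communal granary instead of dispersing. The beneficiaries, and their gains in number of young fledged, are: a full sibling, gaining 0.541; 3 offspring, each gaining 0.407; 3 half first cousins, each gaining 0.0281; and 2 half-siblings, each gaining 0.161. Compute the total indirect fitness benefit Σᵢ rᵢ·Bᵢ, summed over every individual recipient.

0.96676875

r to a full sibling = 1/2 (full sibs share both parents — two paths of length 2: r = 2·(1/2)^2 = 1/2).
r to an offspring = 0.5 (one parent–offspring link: r = (1/2)^1 = 1/2).
r to a half first cousin = 0.0625 (half first cousins share one grandparent — one path of length 4: r = (1/2)^4 = 1/16).
r to a half-sibling = 1/4 (half-sibs share one parent — one path of length 2: r = (1/2)^2 = 1/4).
Summing one r·B term per recipient: 1·0.5·0.541 + 3·0.5·0.407 + 3·0.0625·0.0281 + 2·0.25·0.161 = 0.96676875.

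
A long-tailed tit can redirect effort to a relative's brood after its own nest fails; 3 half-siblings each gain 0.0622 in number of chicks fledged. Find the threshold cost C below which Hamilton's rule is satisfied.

0.04665

r to a half-sibling = 0.25 (half-sibs share one parent — one path of length 2: r = (1/2)^2 = 1/4).
Hamilton's rule: n·r·B > C, so the trait is favored while C < n·r·B = 3·0.25·0.0622 = 0.04665.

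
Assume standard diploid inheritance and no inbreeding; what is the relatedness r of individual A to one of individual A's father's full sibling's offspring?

Each parent–offspring link contributes a factor of 1/2, and independent paths through distinct common ancestors add.
First cousins share one grandparent pair — two paths of length 4: r = 2·(1/2)^4 = 1/8.

0.125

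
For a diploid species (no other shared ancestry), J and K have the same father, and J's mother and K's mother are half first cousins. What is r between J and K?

Independent pedigree routes through distinct common ancestors add.
J and K are related in two ways: half-sibs through their shared father (r = 1/4) and half second cousins through their mothers (r = 1/64).
r = 1/4 + 1/64 = 0.265625.

0.265625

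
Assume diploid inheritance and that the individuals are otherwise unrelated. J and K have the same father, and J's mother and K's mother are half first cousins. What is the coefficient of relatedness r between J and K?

Independent pedigree routes through distinct common ancestors add.
J and K are related in two ways: half-sibs through their shared father (r = 1/4) and half second cousins through their mothers (r = 1/64).
r = 1/4 + 1/64 = 0.265625.

0.265625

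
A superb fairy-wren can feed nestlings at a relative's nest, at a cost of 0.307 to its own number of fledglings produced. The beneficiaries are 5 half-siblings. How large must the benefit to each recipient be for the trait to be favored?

0.2456

r to a half-sibling = 0.25 (half-sibs share one parent — one path of length 2: r = (1/2)^2 = 1/4).
Hamilton's rule with n recipients of equal r: n·r·B > C, so B > C/(n·r) = 0.307/(5·0.25) = 0.2456.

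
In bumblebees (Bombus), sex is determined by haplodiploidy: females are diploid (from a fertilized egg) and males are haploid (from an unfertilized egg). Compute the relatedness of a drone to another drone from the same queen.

Haploid brothers each carry a random half of the queen's diploid genome, so on average they share half: r = 1/2.

0.5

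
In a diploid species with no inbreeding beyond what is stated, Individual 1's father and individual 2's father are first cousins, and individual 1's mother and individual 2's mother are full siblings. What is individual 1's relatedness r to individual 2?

0.15625

Independent pedigree routes through distinct common ancestors add.
Individual 1 and individual 2 are related in two ways: second cousins through their fathers (r = 1/32) and first cousins through their mothers (r = 1/8).
r = 1/32 + 1/8 = 5/32 = 0.15625.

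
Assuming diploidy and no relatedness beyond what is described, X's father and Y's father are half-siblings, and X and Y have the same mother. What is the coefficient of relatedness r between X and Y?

0.3125

With two independent routes of shared ancestry, r is the sum of the two contributions.
X and Y are related in two ways: half first cousins through their fathers (r = 1/16) and half-sibs through their shared mother (r = 1/4).
r = 1/16 + 1/4 = 5/16 = 0.3125.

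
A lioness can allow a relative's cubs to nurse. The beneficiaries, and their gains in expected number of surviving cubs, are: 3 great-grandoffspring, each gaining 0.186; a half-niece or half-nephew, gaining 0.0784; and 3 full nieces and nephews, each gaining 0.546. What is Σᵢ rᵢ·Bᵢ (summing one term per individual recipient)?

r to a great-grandoffspring = 0.125 (three parent–offspring links: r = (1/2)^3 = 1/8).
r to a half-niece or half-nephew = 1/8 (half-aunt/uncle↔niece/nephew: one path of length 3: r = (1/2)^3 = 1/8).
r to a full niece or nephew = 0.25 (full aunt/uncle↔niece/nephew: two paths of length 3 through the shared grandparent pair: r = 2·(1/2)^3 = 1/4).
Summing one r·B term per recipient: 3·0.125·0.186 + 1·0.125·0.0784 + 3·0.25·0.546 = 0.48905.

0.48905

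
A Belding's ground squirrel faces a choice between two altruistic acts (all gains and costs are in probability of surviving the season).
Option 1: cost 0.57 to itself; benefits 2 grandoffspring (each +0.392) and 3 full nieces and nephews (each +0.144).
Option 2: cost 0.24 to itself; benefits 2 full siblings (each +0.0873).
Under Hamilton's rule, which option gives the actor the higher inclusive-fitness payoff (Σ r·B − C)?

Option 1: r to a grandoffspring = 0.25.
Option 1: r to a full niece or nephew = 0.25.
Option 1: Σ r·B − C = (2·0.25·0.392 + 3·0.25·0.144) − 0.57 = -0.266.
Option 2: r to a full sibling = 0.5.
Option 2: Σ r·B − C = (2·0.5·0.0873) − 0.24 = -0.1527.
Option 2 has the higher net inclusive-fitness payoff.

Option 2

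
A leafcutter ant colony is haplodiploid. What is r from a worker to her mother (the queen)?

0.5

One meiotic link between diploid queen and diploid daughter: r = 1/2.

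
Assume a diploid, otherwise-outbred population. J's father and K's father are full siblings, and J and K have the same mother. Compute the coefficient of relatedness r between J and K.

0.375

Independent pedigree routes through distinct common ancestors add.
J and K are related in two ways: first cousins through their fathers (r = 1/8) and half-sibs through their shared mother (r = 1/4).
r = 1/8 + 1/4 = 3/8 = 0.375.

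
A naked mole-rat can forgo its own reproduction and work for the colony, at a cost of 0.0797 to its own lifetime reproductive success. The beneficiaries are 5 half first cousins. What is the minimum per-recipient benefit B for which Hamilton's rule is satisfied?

0.255

r to a half first cousin = 1/16 (half first cousins share one grandparent — one path of length 4: r = (1/2)^4 = 1/16).
Hamilton's rule with n recipients of equal r: n·r·B > C, so B > C/(n·r) = 0.0797/(5·0.0625) = 0.255.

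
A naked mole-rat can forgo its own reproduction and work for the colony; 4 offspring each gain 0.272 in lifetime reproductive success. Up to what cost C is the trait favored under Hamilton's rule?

r to an offspring = 1/2 (one parent–offspring link: r = (1/2)^1 = 1/2).
Hamilton's rule: n·r·B > C, so the trait is favored while C < n·r·B = 4·0.5·0.272 = 0.544.

0.544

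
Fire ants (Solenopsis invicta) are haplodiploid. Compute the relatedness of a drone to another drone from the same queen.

0.5

Haploid brothers each carry a random half of the queen's diploid genome, so on average they share half: r = 1/2.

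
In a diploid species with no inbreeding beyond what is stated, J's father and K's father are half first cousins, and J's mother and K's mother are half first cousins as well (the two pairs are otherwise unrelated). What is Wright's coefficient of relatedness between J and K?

Wright's path rule: contributions from independent ancestry routes add.
J and K are related in two ways: half second cousins through their fathers (r = 1/64) and half second cousins through their mothers (r = 1/64).
r = 1/64 + 1/64 = 0.03125.

0.03125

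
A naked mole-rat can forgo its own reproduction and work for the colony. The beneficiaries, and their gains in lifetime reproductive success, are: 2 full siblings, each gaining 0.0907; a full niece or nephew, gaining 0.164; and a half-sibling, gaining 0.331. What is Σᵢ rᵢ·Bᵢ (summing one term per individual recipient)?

r to a full sibling = 1/2 (full sibs share both parents — two paths of length 2: r = 2·(1/2)^2 = 1/2).
r to a full niece or nephew = 0.25 (full aunt/uncle↔niece/nephew: two paths of length 3 through the shared grandparent pair: r = 2·(1/2)^3 = 1/4).
r to a half-sibling = 1/4 (half-sibs share one parent — one path of length 2: r = (1/2)^2 = 1/4).
Summing one r·B term per recipient: 2·0.5·0.0907 + 1·0.25·0.164 + 1·0.25·0.331 = 0.21445.

0.21445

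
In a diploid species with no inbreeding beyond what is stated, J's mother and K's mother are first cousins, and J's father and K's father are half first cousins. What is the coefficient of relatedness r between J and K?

0.046875

Independent pedigree routes through distinct common ancestors add.
J and K are related in two ways: second cousins through their mothers (r = 1/32) and half second cousins through their fathers (r = 1/64).
r = 1/32 + 1/64 = 0.046875.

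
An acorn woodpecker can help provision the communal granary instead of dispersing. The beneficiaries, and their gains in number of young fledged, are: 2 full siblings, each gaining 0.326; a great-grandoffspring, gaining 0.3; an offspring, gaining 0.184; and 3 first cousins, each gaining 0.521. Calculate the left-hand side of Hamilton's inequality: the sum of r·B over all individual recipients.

r to a full sibling = 0.5 (full sibs share both parents — two paths of length 2: r = 2·(1/2)^2 = 1/2).
r to a great-grandoffspring = 0.125 (three parent–offspring links: r = (1/2)^3 = 1/8).
r to an offspring = 0.5 (one parent–offspring link: r = (1/2)^1 = 1/2).
r to a first cousin = 0.125 (first cousins share one grandparent pair — two paths of length 4: r = 2·(1/2)^4 = 1/8).
Summing one r·B term per recipient: 2·0.5·0.326 + 1·0.125·0.3 + 1·0.5·0.184 + 3·0.125·0.521 = 0.650875.

0.650875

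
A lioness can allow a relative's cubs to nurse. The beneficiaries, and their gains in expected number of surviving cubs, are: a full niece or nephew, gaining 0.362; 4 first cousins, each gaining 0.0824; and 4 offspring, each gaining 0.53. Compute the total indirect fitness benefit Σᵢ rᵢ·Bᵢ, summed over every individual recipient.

1.1917

r to a full niece or nephew = 0.25 (full aunt/uncle↔niece/nephew: two paths of length 3 through the shared grandparent pair: r = 2·(1/2)^3 = 1/4).
r to a first cousin = 1/8 (first cousins share one grandparent pair — two paths of length 4: r = 2·(1/2)^4 = 1/8).
r to an offspring = 1/2 (one parent–offspring link: r = (1/2)^1 = 1/2).
Summing one r·B term per recipient: 1·0.25·0.362 + 4·0.125·0.0824 + 4·0.5·0.53 = 1.1917.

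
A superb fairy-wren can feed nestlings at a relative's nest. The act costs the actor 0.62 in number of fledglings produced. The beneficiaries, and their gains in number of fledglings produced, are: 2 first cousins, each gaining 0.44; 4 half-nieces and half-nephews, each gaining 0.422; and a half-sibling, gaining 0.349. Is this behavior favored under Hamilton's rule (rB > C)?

Hamilton's rule: the trait is favored when the sum of r·B over every recipient exceeds the actor's cost C.
r to a first cousin = 1/8 (first cousins share one grandparent pair — two paths of length 4: r = 2·(1/2)^4 = 1/8).
r to a half-niece or half-nephew = 0.125 (half-aunt/uncle↔niece/nephew: one path of length 3: r = (1/2)^3 = 1/8).
r to a half-sibling = 1/4 (half-sibs share one parent — one path of length 2: r = (1/2)^2 = 1/4).
Summing one r·B term per recipient: 2·0.125·0.44 + 4·0.125·0.422 + 1·0.25·0.349 = 0.40825.
0.40825 < 0.62: the indirect benefit is less than the cost.

No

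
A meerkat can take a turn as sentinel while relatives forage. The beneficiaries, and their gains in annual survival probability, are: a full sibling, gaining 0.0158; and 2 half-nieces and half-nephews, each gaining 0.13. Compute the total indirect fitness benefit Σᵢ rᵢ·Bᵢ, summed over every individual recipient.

0.0404

r to a full sibling = 1/2 (full sibs share both parents — two paths of length 2: r = 2·(1/2)^2 = 1/2).
r to a half-niece or half-nephew = 1/8 (half-aunt/uncle↔niece/nephew: one path of length 3: r = (1/2)^3 = 1/8).
Summing one r·B term per recipient: 1·0.5·0.0158 + 2·0.125·0.13 = 0.0404.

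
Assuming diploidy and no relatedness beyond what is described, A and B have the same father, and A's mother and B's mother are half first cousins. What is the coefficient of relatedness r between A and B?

0.265625

Independent pedigree routes through distinct common ancestors add.
A and B are related in two ways: half-sibs through their shared father (r = 1/4) and half second cousins through their mothers (r = 1/64).
r = 1/4 + 1/64 = 17/64 = 0.265625.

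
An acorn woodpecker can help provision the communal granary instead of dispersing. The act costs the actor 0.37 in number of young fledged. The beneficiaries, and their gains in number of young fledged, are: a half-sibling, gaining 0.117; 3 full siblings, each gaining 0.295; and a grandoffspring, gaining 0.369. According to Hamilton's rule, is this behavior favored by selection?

Hamilton's rule: the trait is favored when the sum of r·B over every recipient exceeds the actor's cost C.
r to a half-sibling = 0.25 (half-sibs share one parent — one path of length 2: r = (1/2)^2 = 1/4).
r to a full sibling = 1/2 (full sibs share both parents — two paths of length 2: r = 2·(1/2)^2 = 1/2).
r to a grandoffspring = 1/4 (two parent–offspring links: r = (1/2)^2 = 1/4).
Summing one r·B term per recipient: 1·0.25·0.117 + 3·0.5·0.295 + 1·0.25·0.369 = 0.564.
0.564 > 0.37: the indirect benefit exceeds the cost.

Yes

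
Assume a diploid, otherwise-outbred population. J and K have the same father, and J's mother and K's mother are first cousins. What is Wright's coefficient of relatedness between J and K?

0.28125

Wright's path rule: contributions from independent ancestry routes add.
J and K are related in two ways: half-sibs through their shared father (r = 1/4) and second cousins through their mothers (r = 1/32).
r = 1/4 + 1/32 = 9/32 = 0.28125.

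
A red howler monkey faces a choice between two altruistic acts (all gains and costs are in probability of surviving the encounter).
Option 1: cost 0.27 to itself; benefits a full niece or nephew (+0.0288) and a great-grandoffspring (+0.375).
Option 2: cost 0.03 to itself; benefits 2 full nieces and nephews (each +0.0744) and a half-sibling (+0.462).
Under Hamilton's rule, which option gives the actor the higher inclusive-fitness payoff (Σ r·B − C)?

Option 1: r to a full niece or nephew = 0.25.
Option 1: r to a great-grandoffspring = 0.125.
Option 1: Σ r·B − C = (1·0.25·0.0288 + 1·0.125·0.375) − 0.27 = -0.215925.
Option 2: r to a full niece or nephew = 0.25.
Option 2: r to a half-sibling = 0.25.
Option 2: Σ r·B − C = (2·0.25·0.0744 + 1·0.25·0.462) − 0.03 = 0.1227.
Option 2 has the higher net inclusive-fitness payoff.

Option 2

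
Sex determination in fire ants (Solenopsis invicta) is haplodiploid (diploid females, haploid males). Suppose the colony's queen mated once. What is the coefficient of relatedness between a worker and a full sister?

Haplodiploid full sisters inherit their father's entire haploid genome identically (contributing 1/2) and on average half of their mother's contribution (1/2 · 1/2 = 1/4); r = 1/2 + 1/4 = 3/4.

0.75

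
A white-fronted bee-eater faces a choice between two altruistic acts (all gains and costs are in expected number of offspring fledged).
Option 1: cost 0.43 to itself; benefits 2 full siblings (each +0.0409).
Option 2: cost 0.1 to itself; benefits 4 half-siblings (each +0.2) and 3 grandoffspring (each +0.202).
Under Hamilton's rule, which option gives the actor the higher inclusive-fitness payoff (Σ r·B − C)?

Option 1: r to a full sibling = 0.5.
Option 1: Σ r·B − C = (2·0.5·0.0409) − 0.43 = -0.3891.
Option 2: r to a half-sibling = 0.25.
Option 2: r to a grandoffspring = 0.25.
Option 2: Σ r·B − C = (4·0.25·0.2 + 3·0.25·0.202) − 0.1 = 0.2515.
Option 2 has the higher net inclusive-fitness payoff.

Option 2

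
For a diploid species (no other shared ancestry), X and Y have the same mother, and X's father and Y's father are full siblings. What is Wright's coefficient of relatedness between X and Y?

0.375

Relatedness sums over independent paths through distinct common ancestors.
X and Y are related in two ways: half-sibs through their shared mother (r = 1/4) and first cousins through their fathers (r = 1/8).
r = 1/4 + 1/8 = 3/8 = 0.375.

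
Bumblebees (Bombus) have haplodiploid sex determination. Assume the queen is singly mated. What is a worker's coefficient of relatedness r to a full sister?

0.75

Haplodiploid full sisters inherit their father's entire haploid genome identically (contributing 1/2) and on average half of their mother's contribution (1/2 · 1/2 = 1/4); r = 1/2 + 1/4 = 3/4.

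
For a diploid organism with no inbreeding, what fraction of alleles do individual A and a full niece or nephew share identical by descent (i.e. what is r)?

0.25

Each parent–offspring link contributes a factor of 1/2, and independent paths through distinct common ancestors add.
Full aunt/uncle↔niece/nephew: two paths of length 3 through the shared grandparent pair: r = 2·(1/2)^3 = 1/4.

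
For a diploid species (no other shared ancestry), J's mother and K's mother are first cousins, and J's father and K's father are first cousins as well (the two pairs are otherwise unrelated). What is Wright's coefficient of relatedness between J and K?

0.0625

Wright's path rule: contributions from independent ancestry routes add.
J and K are related in two ways: second cousins through their mothers (r = 1/32) and second cousins through their fathers (r = 1/32).
r = 1/32 + 1/32 = 0.0625.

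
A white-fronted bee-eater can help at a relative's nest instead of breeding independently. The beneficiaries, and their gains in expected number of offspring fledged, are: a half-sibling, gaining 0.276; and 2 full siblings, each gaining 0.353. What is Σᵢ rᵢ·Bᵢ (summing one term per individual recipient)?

r to a half-sibling = 1/4 (half-sibs share one parent — one path of length 2: r = (1/2)^2 = 1/4).
r to a full sibling = 0.5 (full sibs share both parents — two paths of length 2: r = 2·(1/2)^2 = 1/2).
Summing one r·B term per recipient: 1·0.25·0.276 + 2·0.5·0.353 = 0.422.

0.422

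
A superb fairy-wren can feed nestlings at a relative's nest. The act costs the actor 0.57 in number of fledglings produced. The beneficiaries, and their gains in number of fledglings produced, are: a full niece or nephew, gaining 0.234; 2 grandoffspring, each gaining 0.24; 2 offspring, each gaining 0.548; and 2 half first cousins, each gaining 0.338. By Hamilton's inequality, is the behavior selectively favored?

Yes

Hamilton's rule: the trait is favored when the sum of r·B over every recipient exceeds the actor's cost C.
r to a full niece or nephew = 0.25 (full aunt/uncle↔niece/nephew: two paths of length 3 through the shared grandparent pair: r = 2·(1/2)^3 = 1/4).
r to a grandoffspring = 0.25 (two parent–offspring links: r = (1/2)^2 = 1/4).
r to an offspring = 0.5 (one parent–offspring link: r = (1/2)^1 = 1/2).
r to a half first cousin = 1/16 (half first cousins share one grandparent — one path of length 4: r = (1/2)^4 = 1/16).
Summing one r·B term per recipient: 1·0.25·0.234 + 2·0.25·0.24 + 2·0.5·0.548 + 2·0.0625·0.338 = 0.76875.
0.76875 > 0.57: the indirect benefit exceeds the cost.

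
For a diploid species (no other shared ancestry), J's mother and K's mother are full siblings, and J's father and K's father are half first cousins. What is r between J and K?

With two independent routes of shared ancestry, r is the sum of the two contributions.
J and K are related in two ways: first cousins through their mothers (r = 1/8) and half second cousins through their fathers (r = 1/64).
r = 1/8 + 1/64 = 0.140625.

0.140625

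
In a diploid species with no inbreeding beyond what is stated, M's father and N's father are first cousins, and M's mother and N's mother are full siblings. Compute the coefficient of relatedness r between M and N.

0.15625

Wright's path rule: contributions from independent ancestry routes add.
M and N are related in two ways: second cousins through their fathers (r = 1/32) and first cousins through their mothers (r = 1/8).
r = 1/32 + 1/8 = 5/32 = 0.15625.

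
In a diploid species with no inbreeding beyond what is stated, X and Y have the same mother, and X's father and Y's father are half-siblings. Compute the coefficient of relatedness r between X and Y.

0.3125

Relatedness sums over independent paths through distinct common ancestors.
X and Y are related in two ways: half-sibs through their shared mother (r = 1/4) and half first cousins through their fathers (r = 1/16).
r = 1/4 + 1/16 = 5/16 = 0.3125.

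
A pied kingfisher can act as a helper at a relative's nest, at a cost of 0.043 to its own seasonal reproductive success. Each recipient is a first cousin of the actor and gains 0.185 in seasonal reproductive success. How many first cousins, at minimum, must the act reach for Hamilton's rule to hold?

r to a first cousin = 0.125 (first cousins share one grandparent pair — two paths of length 4: r = 2·(1/2)^4 = 1/8).
Hamilton's rule: n·r·B > C  ⇒  n > C/(r·B) = 0.043/(0.125·0.185) = 1.859.
The smallest integer exceeding 1.859 is 2.

2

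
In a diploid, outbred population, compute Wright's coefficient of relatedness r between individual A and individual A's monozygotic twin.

Each parent–offspring link contributes a factor of 1/2, and independent paths through distinct common ancestors add.
Monozygotic twins share every allele identical by descent: r = 1.

1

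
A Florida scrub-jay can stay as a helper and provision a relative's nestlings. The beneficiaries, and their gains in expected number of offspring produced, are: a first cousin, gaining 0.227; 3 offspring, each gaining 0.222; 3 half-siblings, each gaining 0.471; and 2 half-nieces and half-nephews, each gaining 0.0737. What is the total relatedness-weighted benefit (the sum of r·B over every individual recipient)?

r to a first cousin = 1/8 (first cousins share one grandparent pair — two paths of length 4: r = 2·(1/2)^4 = 1/8).
r to an offspring = 0.5 (one parent–offspring link: r = (1/2)^1 = 1/2).
r to a half-sibling = 1/4 (half-sibs share one parent — one path of length 2: r = (1/2)^2 = 1/4).
r to a half-niece or half-nephew = 0.125 (half-aunt/uncle↔niece/nephew: one path of length 3: r = (1/2)^3 = 1/8).
Summing one r·B term per recipient: 1·0.125·0.227 + 3·0.5·0.222 + 3·0.25·0.471 + 2·0.125·0.0737 = 0.73305.

0.73305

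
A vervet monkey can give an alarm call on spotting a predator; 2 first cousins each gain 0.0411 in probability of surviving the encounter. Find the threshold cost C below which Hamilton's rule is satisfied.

r to a first cousin = 1/8 (first cousins share one grandparent pair — two paths of length 4: r = 2·(1/2)^4 = 1/8).
Hamilton's rule: n·r·B > C, so the trait is favored while C < n·r·B = 2·0.125·0.0411 = 0.010275.

0.010275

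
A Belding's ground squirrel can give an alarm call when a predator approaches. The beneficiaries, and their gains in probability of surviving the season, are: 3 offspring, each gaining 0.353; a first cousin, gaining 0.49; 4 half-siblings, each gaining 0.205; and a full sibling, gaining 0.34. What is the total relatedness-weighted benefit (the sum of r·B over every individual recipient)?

0.96575

r to an offspring = 0.5 (one parent–offspring link: r = (1/2)^1 = 1/2).
r to a first cousin = 1/8 (first cousins share one grandparent pair — two paths of length 4: r = 2·(1/2)^4 = 1/8).
r to a half-sibling = 0.25 (half-sibs share one parent — one path of length 2: r = (1/2)^2 = 1/4).
r to a full sibling = 0.5 (full sibs share both parents — two paths of length 2: r = 2·(1/2)^2 = 1/2).
Summing one r·B term per recipient: 3·0.5·0.353 + 1·0.125·0.49 + 4·0.25·0.205 + 1·0.5·0.34 = 0.96575.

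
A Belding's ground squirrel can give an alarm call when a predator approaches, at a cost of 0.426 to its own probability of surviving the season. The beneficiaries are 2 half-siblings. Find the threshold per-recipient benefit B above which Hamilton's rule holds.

0.852

r to a half-sibling = 0.25 (half-sibs share one parent — one path of length 2: r = (1/2)^2 = 1/4).
Hamilton's rule with n recipients of equal r: n·r·B > C, so B > C/(n·r) = 0.426/(2·0.25) = 0.852.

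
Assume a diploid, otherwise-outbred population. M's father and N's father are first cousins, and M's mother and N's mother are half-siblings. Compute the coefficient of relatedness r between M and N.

Wright's path rule: contributions from independent ancestry routes add.
M and N are related in two ways: second cousins through their fathers (r = 1/32) and half first cousins through their mothers (r = 1/16).
r = 1/32 + 1/16 = 3/32 = 0.09375.

0.09375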